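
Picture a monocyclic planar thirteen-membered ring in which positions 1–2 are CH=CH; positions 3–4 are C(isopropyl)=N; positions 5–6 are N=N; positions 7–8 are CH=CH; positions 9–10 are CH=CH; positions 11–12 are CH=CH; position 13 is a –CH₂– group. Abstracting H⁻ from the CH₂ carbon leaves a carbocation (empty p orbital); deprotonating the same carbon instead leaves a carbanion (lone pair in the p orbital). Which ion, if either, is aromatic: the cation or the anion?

The anion

In either ion the ring is fully conjugated: every atom, including the new sp² carbon, supplies a p orbital.
Cation: 6 × 2 + 0 = 12 π electrons → 4(3), antiaromatic.
Anion: 6 × 2 + 2 = 14 π electrons → 4(3)+2, aromatic.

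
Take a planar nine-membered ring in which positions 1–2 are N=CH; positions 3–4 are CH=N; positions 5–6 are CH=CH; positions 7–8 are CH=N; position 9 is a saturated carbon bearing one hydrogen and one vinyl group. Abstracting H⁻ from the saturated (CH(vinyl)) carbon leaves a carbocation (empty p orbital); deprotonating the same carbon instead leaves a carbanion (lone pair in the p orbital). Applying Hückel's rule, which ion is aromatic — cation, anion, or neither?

Once that carbon is sp², every ring atom has a p orbital and both ions are fully conjugated.
Cation: 4 × 2 + 0 = 8 π electrons → 4(2), antiaromatic.
Anion: 4 × 2 + 2 = 10 π electrons → 4(2)+2, aromatic.

The anion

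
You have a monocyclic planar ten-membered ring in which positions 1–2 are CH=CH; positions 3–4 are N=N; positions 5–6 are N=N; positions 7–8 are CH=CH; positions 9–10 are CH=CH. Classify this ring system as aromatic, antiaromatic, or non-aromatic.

Every ring atom contributes a p orbital perpendicular to the ring (the double-bond atoms are sp², each contributing one p electron; each sp² =N– keeps its lone pair in-plane and puts one electron into the π system), so the π system is cyclic and fully conjugated.
Tallying contributions gives 5 × 2 = 10 from the 5 double-bond units.
That gives a 4n+2 count (10, n = 2).

Aromatic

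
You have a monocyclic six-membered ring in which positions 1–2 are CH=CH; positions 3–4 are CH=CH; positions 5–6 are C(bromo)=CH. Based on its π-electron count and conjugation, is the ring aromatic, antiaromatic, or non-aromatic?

The p orbitals form a continuous loop: each doubly-bonded ring atom is sp² with one p-orbital electron. The ring is fully conjugated.
Counting π electrons: 3 × 2 = 6 from the 3 double-bond units.
6 = 4(1) + 2, which satisfies Hückel's 4n+2 rule.

Aromatic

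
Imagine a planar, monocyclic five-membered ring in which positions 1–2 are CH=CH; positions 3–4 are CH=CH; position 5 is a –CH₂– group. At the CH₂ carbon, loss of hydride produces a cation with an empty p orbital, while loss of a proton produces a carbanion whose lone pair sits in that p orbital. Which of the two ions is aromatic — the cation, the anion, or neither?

Once that carbon is sp², every ring atom has a p orbital and both ions are fully conjugated.
Cation: 2 × 2 + 0 = 4 π electrons → 4(1), antiaromatic.
Anion: 2 × 2 + 2 = 6 π electrons → 4(1)+2, aromatic.

The anion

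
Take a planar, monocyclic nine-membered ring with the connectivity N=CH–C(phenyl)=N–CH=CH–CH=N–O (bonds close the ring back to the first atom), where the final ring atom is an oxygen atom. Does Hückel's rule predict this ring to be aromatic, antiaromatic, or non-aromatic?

Aromatic

The p orbitals form a continuous loop: every atom in a ring double bond is sp² and brings one electron to the p orbital; the doubly-bonded nitrogens are pyridine-type — their lone pairs lie in the ring plane, leaving one electron in the p orbital; the oxygen donates one lone pair from its p orbital. The ring is fully conjugated.
Adding the contributions, 4 × 2 = 8 from the double-bond units + 2 from the O atom = 10.
That gives a 4n+2 count (10, n = 2).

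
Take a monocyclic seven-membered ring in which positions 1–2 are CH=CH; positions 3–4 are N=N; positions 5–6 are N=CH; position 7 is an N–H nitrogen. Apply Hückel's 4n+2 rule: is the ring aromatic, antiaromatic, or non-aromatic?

Antiaromatic

The p orbitals form a continuous loop: every atom in a ring double bond is sp² and brings one electron to the p orbital; the doubly-bonded nitrogens are pyridine-type — their lone pairs lie in the ring plane, leaving one electron in the p orbital; the pyrrole-type nitrogen donates its lone pair from the p orbital. The ring is fully conjugated.
π-electron count: 3 × 2 = 6 from the double-bond units + 2 from the NH atom = 8.
A 4n π count (8, n = 2) in a planar conjugated ring means antiaromatic.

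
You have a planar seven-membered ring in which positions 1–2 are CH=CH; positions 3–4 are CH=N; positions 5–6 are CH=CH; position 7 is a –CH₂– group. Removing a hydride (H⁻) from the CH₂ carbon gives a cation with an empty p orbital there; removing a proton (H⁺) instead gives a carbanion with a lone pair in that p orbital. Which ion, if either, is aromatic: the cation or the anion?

The cation

In both ions every ring atom is sp² and contributes a p orbital, so both rings are fully conjugated.
Cation: 3 × 2 + 0 = 6 π electrons → 4(1)+2, aromatic.
Anion: 3 × 2 + 2 = 8 π electrons → 4(2), antiaromatic.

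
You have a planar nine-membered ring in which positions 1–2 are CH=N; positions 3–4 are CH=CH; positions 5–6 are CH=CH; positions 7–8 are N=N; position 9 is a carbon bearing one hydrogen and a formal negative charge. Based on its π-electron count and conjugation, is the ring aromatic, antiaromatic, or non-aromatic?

Aromatic

The p orbitals form a continuous loop: every atom in a ring double bond is sp² and brings one electron to the p orbital; the doubly-bonded nitrogens are pyridine-type — their lone pairs lie in the ring plane, leaving one electron in the p orbital; the carbanion's lone pair occupies the p orbital. The ring is fully conjugated.
Tallying contributions gives 4 × 2 = 8 from the double-bond units + 2 from the CH(-) atom = 10.
Since 10 = 4·2 + 2, the ring meets the 4n+2 criterion.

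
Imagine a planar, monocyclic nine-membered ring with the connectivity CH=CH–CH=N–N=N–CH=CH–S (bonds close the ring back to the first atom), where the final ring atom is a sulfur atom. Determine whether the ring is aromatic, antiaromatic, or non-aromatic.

Aromatic

All ring atoms are sp² and supply a p orbital to the ring (the double-bond atoms are sp², each contributing one p electron; each =N– nitrogen is pyridine-type (lone pair in the sp² plane, one electron in the p orbital); the sulfur donates one lone pair from its p orbital); the conjugation is uninterrupted.
Adding the contributions, 4 × 2 = 8 from the double-bond units + 2 from the S atom = 10.
That gives a 4n+2 count (10, n = 2).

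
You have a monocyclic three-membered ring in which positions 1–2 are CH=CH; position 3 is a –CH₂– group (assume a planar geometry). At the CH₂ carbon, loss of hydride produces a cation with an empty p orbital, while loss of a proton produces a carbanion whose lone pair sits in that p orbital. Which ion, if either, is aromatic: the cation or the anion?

The cation

In either ion the ring is fully conjugated: every atom, including the new sp² carbon, supplies a p orbital.
Cation: 1 × 2 + 0 = 2 π electrons → 4(0)+2, aromatic.
Anion: 1 × 2 + 2 = 4 π electrons → 4(1), antiaromatic.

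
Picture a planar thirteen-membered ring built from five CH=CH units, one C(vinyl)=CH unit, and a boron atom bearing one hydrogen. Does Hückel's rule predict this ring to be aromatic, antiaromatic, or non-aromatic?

Antiaromatic

The p orbitals form a continuous loop: the double-bond atoms are sp², each contributing one p electron; the boron has an empty p orbital. The ring is fully conjugated.
π-electron count: 6 × 2 = 12 from the double-bond units + 0 from the BH atom = 12.
A 4n π count (12, n = 3) in a planar conjugated ring means antiaromatic.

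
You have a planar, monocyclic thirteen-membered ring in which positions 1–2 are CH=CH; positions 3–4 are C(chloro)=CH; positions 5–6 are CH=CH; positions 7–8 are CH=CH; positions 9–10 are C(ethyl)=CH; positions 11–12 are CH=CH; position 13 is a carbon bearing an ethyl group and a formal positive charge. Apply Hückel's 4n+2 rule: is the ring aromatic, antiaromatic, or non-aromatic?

Antiaromatic

All ring atoms are sp² and supply a p orbital to the ring (every atom in a ring double bond is sp² and brings one electron to the p orbital; the carbocation has an empty p orbital); the conjugation is uninterrupted.
π-electron count: 6 × 2 = 12 from the double-bond units + 0 from the C(ethyl)(+) atom = 12.
A 4n π count (12, n = 3) in a planar conjugated ring means antiaromatic.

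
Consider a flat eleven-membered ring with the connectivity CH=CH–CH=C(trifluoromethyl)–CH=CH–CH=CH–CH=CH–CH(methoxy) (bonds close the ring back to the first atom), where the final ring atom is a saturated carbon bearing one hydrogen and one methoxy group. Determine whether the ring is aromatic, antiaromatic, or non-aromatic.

The CH(methoxy) carbon is saturated: that saturated carbon is sp³ and has no p orbital in the ring π system. Conjugation is not continuous around the ring.
A ring that is not fully conjugated cannot be aromatic or antiaromatic regardless of its π-electron count.

Non-aromatic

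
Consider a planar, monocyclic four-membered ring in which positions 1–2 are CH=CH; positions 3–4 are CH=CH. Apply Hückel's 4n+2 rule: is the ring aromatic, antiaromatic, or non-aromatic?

Antiaromatic

All ring atoms are sp² and supply a p orbital to the ring (the double-bond atoms are sp², each contributing one p electron); the conjugation is uninterrupted.
π-electron count: 2 × 2 = 4 from the 2 double-bond units.
A 4n π count (4, n = 1) in a planar conjugated ring means antiaromatic.
This is cyclobutadiene.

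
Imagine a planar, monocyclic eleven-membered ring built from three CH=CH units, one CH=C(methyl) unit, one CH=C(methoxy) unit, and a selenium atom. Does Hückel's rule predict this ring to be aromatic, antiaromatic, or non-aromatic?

Antiaromatic

All ring atoms are sp² and supply a p orbital to the ring (each doubly-bonded ring atom is sp² with one p-orbital electron; the selenium donates one lone pair from its p orbital); the conjugation is uninterrupted.
π-electron count: 5 × 2 = 10 from the double-bond units + 2 from the Se atom = 12.
With 12 = 4·3 π electrons, Hückel's rule classifies the planar ring as antiaromatic.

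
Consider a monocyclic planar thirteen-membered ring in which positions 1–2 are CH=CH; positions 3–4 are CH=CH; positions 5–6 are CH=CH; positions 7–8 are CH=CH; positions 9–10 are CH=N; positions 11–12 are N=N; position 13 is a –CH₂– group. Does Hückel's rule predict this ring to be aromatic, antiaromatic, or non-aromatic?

Non-aromatic

The CH2 carbon is saturated: the tetrahedral CH₂ carbon is sp³ and has no p orbital in the ring π system. Conjugation is not continuous around the ring.
Without a continuous loop of overlapping p orbitals the Hückel electron count never comes into play.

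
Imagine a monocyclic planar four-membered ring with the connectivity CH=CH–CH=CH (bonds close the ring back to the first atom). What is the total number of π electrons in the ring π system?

4

Check conjugation: each doubly-bonded ring atom is sp² with one p-orbital electron — every position has a p orbital, so the cyclic π system is continuous.
π-electron count: 2 × 2 = 4 from the 2 double-bond units.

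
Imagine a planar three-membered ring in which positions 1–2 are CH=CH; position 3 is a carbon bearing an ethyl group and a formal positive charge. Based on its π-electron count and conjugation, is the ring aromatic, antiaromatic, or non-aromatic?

Check conjugation: each doubly-bonded ring atom is sp² with one p-orbital electron; the carbocation has an empty p orbital — every position has a p orbital, so the cyclic π system is continuous.
Counting π electrons: 1 × 2 = 2 from the double-bond unit + 0 from the C(ethyl)(+) atom = 2.
With 2 π electrons (n = 0), the Hückel 4n+2 condition holds.

Aromatic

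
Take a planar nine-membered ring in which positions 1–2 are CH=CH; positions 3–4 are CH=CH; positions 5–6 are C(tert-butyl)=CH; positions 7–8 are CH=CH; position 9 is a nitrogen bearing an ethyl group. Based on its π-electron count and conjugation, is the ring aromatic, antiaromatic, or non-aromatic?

Every ring atom contributes a p orbital perpendicular to the ring (each doubly-bonded ring atom is sp² with one p-orbital electron; the pyrrole-type nitrogen donates its lone pair from the p orbital), so the π system is cyclic and fully conjugated.
Tallying contributions gives 4 × 2 = 8 from the double-bond units + 2 from the N(ethyl) atom = 10.
That gives a 4n+2 count (10, n = 2).

Aromatic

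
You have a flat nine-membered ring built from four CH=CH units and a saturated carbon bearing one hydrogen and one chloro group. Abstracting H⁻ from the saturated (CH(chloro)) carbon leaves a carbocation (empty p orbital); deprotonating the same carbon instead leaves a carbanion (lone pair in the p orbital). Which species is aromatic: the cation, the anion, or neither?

The anion

In either ion the ring is fully conjugated: every atom, including the new sp² carbon, supplies a p orbital.
Cation: 4 × 2 + 0 = 8 π electrons → 4(2), antiaromatic.
Anion: 4 × 2 + 2 = 10 π electrons → 4(2)+2, aromatic.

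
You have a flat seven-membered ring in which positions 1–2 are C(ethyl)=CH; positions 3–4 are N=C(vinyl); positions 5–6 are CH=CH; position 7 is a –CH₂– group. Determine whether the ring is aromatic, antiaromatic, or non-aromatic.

The CH2 position has four σ bonds — the tetrahedral CH₂ carbon is sp³ and has no p orbital in the ring π system — so the cyclic conjugation is interrupted.
Without a continuous loop of overlapping p orbitals the Hückel electron count never comes into play.

Non-aromatic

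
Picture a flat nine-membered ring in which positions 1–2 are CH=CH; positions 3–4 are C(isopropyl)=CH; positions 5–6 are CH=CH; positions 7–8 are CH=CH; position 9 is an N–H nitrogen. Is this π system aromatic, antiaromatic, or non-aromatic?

Aromatic

Check conjugation: each doubly-bonded ring atom is sp² with one p-orbital electron; the pyrrole-type nitrogen donates its lone pair from the p orbital — every position has a p orbital, so the cyclic π system is continuous.
Counting π electrons: 4 × 2 = 8 from the double-bond units + 2 from the NH atom = 10.
With 10 π electrons (n = 2), the Hückel 4n+2 condition holds.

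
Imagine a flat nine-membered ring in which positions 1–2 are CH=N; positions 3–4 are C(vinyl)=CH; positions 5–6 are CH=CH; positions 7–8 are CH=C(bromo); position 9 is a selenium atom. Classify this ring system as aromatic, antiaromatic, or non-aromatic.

Check conjugation: each doubly-bonded ring atom is sp² with one p-orbital electron; each =N– nitrogen is pyridine-type (lone pair in the sp² plane, one electron in the p orbital); the selenium donates one lone pair from its p orbital — every position has a p orbital, so the cyclic π system is continuous.
Tallying contributions gives 4 × 2 = 8 from the double-bond units + 2 from the Se atom = 10.
Since 10 = 4·2 + 2, the ring meets the 4n+2 criterion.

Aromatic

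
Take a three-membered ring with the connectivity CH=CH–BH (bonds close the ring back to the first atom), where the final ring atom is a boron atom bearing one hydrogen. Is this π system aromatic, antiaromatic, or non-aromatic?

Aromatic

Every ring atom contributes a p orbital perpendicular to the ring (the double-bond atoms are sp², each contributing one p electron; the boron has an empty p orbital), so the π system is cyclic and fully conjugated.
Tallying contributions gives 1 × 2 = 2 from the double-bond unit + 0 from the BH atom = 2.
Since 2 = 4·0 + 2, the ring meets the 4n+2 criterion.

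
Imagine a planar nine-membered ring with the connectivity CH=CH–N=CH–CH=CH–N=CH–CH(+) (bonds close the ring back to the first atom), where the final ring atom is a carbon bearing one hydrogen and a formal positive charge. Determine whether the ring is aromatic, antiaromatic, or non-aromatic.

Every ring atom contributes a p orbital perpendicular to the ring (the double-bond atoms are sp², each contributing one p electron; each =N– nitrogen is pyridine-type (lone pair in the sp² plane, one electron in the p orbital); the carbocation has an empty p orbital), so the π system is cyclic and fully conjugated.
Counting π electrons: 4 × 2 = 8 from the double-bond units + 0 from the CH(+) atom = 8.
8 = 4(2); a planar, fully conjugated 4n system is antiaromatic.

Antiaromatic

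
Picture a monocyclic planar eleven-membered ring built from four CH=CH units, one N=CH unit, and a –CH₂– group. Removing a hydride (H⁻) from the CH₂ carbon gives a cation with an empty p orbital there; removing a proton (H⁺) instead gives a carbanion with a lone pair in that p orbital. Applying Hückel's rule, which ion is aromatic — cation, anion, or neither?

In either ion the ring is fully conjugated: every atom, including the new sp² carbon, supplies a p orbital.
Cation: 5 × 2 + 0 = 10 π electrons → 4(2)+2, aromatic.
Anion: 5 × 2 + 2 = 12 π electrons → 4(3), antiaromatic.

The cation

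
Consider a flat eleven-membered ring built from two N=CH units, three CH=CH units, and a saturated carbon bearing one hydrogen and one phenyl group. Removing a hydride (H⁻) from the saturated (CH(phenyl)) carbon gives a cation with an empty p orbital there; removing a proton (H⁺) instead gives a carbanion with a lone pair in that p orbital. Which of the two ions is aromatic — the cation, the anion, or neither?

The cation

Once that carbon is sp², every ring atom has a p orbital and both ions are fully conjugated.
Cation: 5 × 2 + 0 = 10 π electrons → 4(2)+2, aromatic.
Anion: 5 × 2 + 2 = 12 π electrons → 4(3), antiaromatic.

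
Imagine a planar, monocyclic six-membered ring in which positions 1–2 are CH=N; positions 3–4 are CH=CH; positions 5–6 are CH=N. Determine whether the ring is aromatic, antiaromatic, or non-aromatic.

Every ring atom contributes a p orbital perpendicular to the ring (every atom in a ring double bond is sp² and brings one electron to the p orbital; each sp² =N– keeps its lone pair in-plane and puts one electron into the π system), so the π system is cyclic and fully conjugated.
Tallying contributions gives 3 × 2 = 6 from the 3 double-bond units.
6 = 4(1) + 2, which satisfies Hückel's 4n+2 rule.

Aromatic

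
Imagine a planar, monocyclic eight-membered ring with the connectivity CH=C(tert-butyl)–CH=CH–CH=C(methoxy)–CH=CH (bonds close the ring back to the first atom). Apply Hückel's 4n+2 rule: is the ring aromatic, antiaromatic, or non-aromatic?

Antiaromatic

The p orbitals form a continuous loop: every atom in a ring double bond is sp² and brings one electron to the p orbital. The ring is fully conjugated.
Tallying contributions gives 4 × 2 = 8 from the 4 double-bond units.
A 4n π count (8, n = 2) in a planar conjugated ring means antiaromatic.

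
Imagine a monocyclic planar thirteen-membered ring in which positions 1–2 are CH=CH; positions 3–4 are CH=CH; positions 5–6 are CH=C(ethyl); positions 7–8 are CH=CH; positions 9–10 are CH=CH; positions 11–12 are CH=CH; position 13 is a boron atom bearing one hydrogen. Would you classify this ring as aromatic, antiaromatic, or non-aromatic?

Antiaromatic

Check conjugation: the double-bond atoms are sp², each contributing one p electron; the boron has an empty p orbital — every position has a p orbital, so the cyclic π system is continuous.
Adding the contributions, 6 × 2 = 12 from the double-bond units + 0 from the BH atom = 12.
With 12 = 4·3 π electrons, Hückel's rule classifies the planar ring as antiaromatic.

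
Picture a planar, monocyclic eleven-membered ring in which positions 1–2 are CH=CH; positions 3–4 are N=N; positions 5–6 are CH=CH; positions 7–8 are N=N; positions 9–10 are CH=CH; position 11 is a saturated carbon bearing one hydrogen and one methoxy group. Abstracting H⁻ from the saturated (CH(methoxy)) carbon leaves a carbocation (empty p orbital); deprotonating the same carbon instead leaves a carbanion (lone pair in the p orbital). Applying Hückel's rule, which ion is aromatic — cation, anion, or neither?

The cation

In both ions every ring atom is sp² and contributes a p orbital, so both rings are fully conjugated.
Cation: 5 × 2 + 0 = 10 π electrons → 4(2)+2, aromatic.
Anion: 5 × 2 + 2 = 12 π electrons → 4(3), antiaromatic.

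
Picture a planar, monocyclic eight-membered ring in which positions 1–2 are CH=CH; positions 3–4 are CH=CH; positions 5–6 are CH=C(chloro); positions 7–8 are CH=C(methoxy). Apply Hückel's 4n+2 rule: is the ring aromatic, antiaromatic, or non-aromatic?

Antiaromatic

Check conjugation: the double-bond atoms are sp², each contributing one p electron — every position has a p orbital, so the cyclic π system is continuous.
Adding the contributions, 4 × 2 = 8 from the 4 double-bond units.
8 is a 4n count (n = 2), so the planar conjugated ring is antiaromatic.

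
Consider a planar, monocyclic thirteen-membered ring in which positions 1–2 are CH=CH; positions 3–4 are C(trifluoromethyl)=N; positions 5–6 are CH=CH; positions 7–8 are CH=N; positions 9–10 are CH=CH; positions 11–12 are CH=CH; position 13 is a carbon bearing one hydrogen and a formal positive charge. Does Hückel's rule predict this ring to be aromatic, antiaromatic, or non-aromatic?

Antiaromatic

The p orbitals form a continuous loop: the double-bond atoms are sp², each contributing one p electron; each sp² =N– keeps its lone pair in-plane and puts one electron into the π system; the carbocation has an empty p orbital. The ring is fully conjugated.
Counting π electrons: 6 × 2 = 12 from the double-bond units + 0 from the CH(+) atom = 12.
12 = 4(3); a planar, fully conjugated 4n system is antiaromatic.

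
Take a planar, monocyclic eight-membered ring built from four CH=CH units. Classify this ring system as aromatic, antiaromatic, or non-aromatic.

Antiaromatic

All ring atoms are sp² and supply a p orbital to the ring (each doubly-bonded ring atom is sp² with one p-orbital electron); the conjugation is uninterrupted.
Tallying contributions gives 4 × 2 = 8 from the 4 double-bond units.
8 = 4(2); a planar, fully conjugated 4n system is antiaromatic.
(The species described is cyclooctatetraene.)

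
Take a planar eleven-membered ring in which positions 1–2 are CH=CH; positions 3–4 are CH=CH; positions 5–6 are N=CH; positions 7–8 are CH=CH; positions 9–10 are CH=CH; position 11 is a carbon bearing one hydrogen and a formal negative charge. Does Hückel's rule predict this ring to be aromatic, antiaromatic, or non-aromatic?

All ring atoms are sp² and supply a p orbital to the ring (each doubly-bonded ring atom is sp² with one p-orbital electron; the doubly-bonded nitrogens are pyridine-type — their lone pairs lie in the ring plane, leaving one electron in the p orbital; the carbanion's lone pair occupies the p orbital); the conjugation is uninterrupted.
Counting π electrons: 5 × 2 = 10 from the double-bond units + 2 from the CH(-) atom = 12.
12 is a 4n count (n = 3), so the planar conjugated ring is antiaromatic.

Antiaromatic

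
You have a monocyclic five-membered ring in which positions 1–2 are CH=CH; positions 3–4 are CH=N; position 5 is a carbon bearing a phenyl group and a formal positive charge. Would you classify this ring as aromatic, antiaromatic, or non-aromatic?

Antiaromatic

The p orbitals form a continuous loop: the double-bond atoms are sp², each contributing one p electron; each =N– nitrogen is pyridine-type (lone pair in the sp² plane, one electron in the p orbital); the carbocation has an empty p orbital. The ring is fully conjugated.
Tallying contributions gives 2 × 2 = 4 from the double-bond units + 0 from the C(phenyl)(+) atom = 4.
A 4n π count (4, n = 1) in a planar conjugated ring means antiaromatic.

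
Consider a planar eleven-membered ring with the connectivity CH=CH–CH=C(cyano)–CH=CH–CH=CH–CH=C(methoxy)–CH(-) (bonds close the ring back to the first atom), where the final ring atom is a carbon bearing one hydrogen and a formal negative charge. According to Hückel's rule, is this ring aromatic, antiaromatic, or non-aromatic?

Antiaromatic

Every ring atom contributes a p orbital perpendicular to the ring (the double-bond atoms are sp², each contributing one p electron; the carbanion's lone pair occupies the p orbital), so the π system is cyclic and fully conjugated.
Adding the contributions, 5 × 2 = 10 from the double-bond units + 2 from the CH(-) atom = 12.
12 = 4(3); a planar, fully conjugated 4n system is antiaromatic.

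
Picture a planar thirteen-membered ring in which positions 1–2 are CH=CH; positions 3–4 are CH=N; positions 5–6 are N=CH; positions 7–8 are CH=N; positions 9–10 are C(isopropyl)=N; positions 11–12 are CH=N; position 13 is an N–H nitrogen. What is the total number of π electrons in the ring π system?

14

Check conjugation: the double-bond atoms are sp², each contributing one p electron; each =N– nitrogen is pyridine-type (lone pair in the sp² plane, one electron in the p orbital); the pyrrole-type nitrogen donates its lone pair from the p orbital — every position has a p orbital, so the cyclic π system is continuous.
Counting π electrons: 6 × 2 = 12 from the double-bond units + 2 from the NH atom = 14.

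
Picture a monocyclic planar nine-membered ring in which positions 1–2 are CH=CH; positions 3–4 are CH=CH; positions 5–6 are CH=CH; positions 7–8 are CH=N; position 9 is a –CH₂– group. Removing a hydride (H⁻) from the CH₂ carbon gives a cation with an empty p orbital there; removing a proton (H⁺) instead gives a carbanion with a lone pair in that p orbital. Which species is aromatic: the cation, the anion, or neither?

The anion

In both ions every ring atom is sp² and contributes a p orbital, so both rings are fully conjugated.
Cation: 4 × 2 + 0 = 8 π electrons → 4(2), antiaromatic.
Anion: 4 × 2 + 2 = 10 π electrons → 4(2)+2, aromatic.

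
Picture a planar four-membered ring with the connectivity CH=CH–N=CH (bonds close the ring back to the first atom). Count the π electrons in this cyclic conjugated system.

All ring atoms are sp² and supply a p orbital to the ring (the double-bond atoms are sp², each contributing one p electron; each sp² =N– keeps its lone pair in-plane and puts one electron into the π system); the conjugation is uninterrupted.
π-electron count: 2 × 2 = 4 from the 2 double-bond units.

4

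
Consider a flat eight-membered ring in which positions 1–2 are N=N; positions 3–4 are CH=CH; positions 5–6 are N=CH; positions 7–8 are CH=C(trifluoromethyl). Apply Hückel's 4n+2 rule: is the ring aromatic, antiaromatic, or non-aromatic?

Antiaromatic

Check conjugation: each doubly-bonded ring atom is sp² with one p-orbital electron; the doubly-bonded nitrogens are pyridine-type — their lone pairs lie in the ring plane, leaving one electron in the p orbital — every position has a p orbital, so the cyclic π system is continuous.
π-electron count: 4 × 2 = 8 from the 4 double-bond units.
With 8 = 4·2 π electrons, Hückel's rule classifies the planar ring as antiaromatic.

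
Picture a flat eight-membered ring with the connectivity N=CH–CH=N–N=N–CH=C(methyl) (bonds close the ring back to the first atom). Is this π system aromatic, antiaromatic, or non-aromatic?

Antiaromatic

Check conjugation: every atom in a ring double bond is sp² and brings one electron to the p orbital; the doubly-bonded nitrogens are pyridine-type — their lone pairs lie in the ring plane, leaving one electron in the p orbital — every position has a p orbital, so the cyclic π system is continuous.
π-electron count: 4 × 2 = 8 from the 4 double-bond units.
8 = 4(2); a planar, fully conjugated 4n system is antiaromatic.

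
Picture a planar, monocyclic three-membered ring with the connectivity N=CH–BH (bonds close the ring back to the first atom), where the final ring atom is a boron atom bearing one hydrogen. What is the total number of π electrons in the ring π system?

2

All ring atoms are sp² and supply a p orbital to the ring (every atom in a ring double bond is sp² and brings one electron to the p orbital; the doubly-bonded nitrogens are pyridine-type — their lone pairs lie in the ring plane, leaving one electron in the p orbital; the boron has an empty p orbital); the conjugation is uninterrupted.
π-electron count: 1 × 2 = 2 from the double-bond unit + 0 from the BH atom = 2.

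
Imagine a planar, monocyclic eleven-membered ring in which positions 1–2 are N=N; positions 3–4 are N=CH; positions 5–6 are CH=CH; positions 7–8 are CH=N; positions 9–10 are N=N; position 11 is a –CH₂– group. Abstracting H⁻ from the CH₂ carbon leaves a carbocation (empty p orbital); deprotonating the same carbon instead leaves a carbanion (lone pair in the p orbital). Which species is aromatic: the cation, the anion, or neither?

Once that carbon is sp², every ring atom has a p orbital and both ions are fully conjugated.
Cation: 5 × 2 + 0 = 10 π electrons → 4(2)+2, aromatic.
Anion: 5 × 2 + 2 = 12 π electrons → 4(3), antiaromatic.

The cation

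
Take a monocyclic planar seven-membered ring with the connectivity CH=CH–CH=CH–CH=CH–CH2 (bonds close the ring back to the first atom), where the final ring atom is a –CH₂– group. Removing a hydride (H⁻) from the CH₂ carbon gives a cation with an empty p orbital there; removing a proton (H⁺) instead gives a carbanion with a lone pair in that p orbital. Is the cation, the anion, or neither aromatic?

Both ions have a continuous loop of p orbitals — each ring atom is sp².
Cation: 3 × 2 + 0 = 6 π electrons → 4(1)+2, aromatic.
Anion: 3 × 2 + 2 = 8 π electrons → 4(2), antiaromatic.

The cation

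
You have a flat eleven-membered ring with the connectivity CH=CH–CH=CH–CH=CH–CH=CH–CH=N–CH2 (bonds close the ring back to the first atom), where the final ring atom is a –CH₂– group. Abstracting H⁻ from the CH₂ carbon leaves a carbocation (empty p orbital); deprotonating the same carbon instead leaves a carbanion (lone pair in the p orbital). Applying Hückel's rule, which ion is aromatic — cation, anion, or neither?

The cation

In either ion the ring is fully conjugated: every atom, including the new sp² carbon, supplies a p orbital.
Cation: 5 × 2 + 0 = 10 π electrons → 4(2)+2, aromatic.
Anion: 5 × 2 + 2 = 12 π electrons → 4(3), antiaromatic.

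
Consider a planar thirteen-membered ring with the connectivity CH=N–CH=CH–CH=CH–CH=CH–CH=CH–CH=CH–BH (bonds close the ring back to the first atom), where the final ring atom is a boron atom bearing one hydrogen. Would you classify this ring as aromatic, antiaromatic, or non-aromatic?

Antiaromatic

Every ring atom contributes a p orbital perpendicular to the ring (the double-bond atoms are sp², each contributing one p electron; each sp² =N– keeps its lone pair in-plane and puts one electron into the π system; the boron has an empty p orbital), so the π system is cyclic and fully conjugated.
Counting π electrons: 6 × 2 = 12 from the double-bond units + 0 from the BH atom = 12.
With 12 = 4·3 π electrons, Hückel's rule classifies the planar ring as antiaromatic.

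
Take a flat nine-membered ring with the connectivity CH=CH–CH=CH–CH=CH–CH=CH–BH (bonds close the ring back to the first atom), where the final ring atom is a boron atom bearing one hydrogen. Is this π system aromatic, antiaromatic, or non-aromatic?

Check conjugation: the double-bond atoms are sp², each contributing one p electron; the boron has an empty p orbital — every position has a p orbital, so the cyclic π system is continuous.
Tallying contributions gives 4 × 2 = 8 from the double-bond units + 0 from the BH atom = 8.
8 = 4(2); a planar, fully conjugated 4n system is antiaromatic.

Antiaromatic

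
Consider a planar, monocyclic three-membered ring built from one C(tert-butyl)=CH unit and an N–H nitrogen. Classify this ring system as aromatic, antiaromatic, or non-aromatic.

Antiaromatic

Check conjugation: every atom in a ring double bond is sp² and brings one electron to the p orbital; the pyrrole-type nitrogen donates its lone pair from the p orbital — every position has a p orbital, so the cyclic π system is continuous.
Tallying contributions gives 1 × 2 = 2 from the double-bond unit + 2 from the NH atom = 4.
A 4n π count (4, n = 1) in a planar conjugated ring means antiaromatic.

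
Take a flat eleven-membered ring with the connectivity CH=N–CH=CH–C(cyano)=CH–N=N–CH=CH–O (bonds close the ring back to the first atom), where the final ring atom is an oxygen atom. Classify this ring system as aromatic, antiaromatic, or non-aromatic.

Antiaromatic

The p orbitals form a continuous loop: the double-bond atoms are sp², each contributing one p electron; each =N– nitrogen is pyridine-type (lone pair in the sp² plane, one electron in the p orbital); the oxygen donates one lone pair from its p orbital. The ring is fully conjugated.
Adding the contributions, 5 × 2 = 10 from the double-bond units + 2 from the O atom = 12.
12 is a 4n count (n = 3), so the planar conjugated ring is antiaromatic.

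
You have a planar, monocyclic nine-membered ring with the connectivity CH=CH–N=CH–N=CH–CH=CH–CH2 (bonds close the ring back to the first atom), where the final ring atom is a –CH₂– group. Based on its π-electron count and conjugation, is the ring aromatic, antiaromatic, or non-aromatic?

The CH2 carbon is saturated: the tetrahedral CH₂ carbon is sp³ and has no p orbital in the ring π system. Conjugation is not continuous around the ring.
Broken conjugation rules out both aromaticity and antiaromaticity.

Non-aromatic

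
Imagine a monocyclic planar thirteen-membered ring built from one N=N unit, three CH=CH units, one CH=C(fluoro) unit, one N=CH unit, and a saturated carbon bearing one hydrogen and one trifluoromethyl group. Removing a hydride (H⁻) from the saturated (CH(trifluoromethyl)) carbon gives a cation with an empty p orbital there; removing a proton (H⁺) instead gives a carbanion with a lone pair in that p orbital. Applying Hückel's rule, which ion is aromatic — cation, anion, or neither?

Both ions have a continuous loop of p orbitals — each ring atom is sp².
Cation: 6 × 2 + 0 = 12 π electrons → 4(3), antiaromatic.
Anion: 6 × 2 + 2 = 14 π electrons → 4(3)+2, aromatic.

The anion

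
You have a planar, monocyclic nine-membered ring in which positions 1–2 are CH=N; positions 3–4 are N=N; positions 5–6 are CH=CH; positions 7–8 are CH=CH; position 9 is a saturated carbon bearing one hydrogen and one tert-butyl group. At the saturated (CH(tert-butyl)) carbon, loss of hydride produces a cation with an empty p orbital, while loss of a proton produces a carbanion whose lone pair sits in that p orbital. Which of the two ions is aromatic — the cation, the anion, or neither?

Once that carbon is sp², every ring atom has a p orbital and both ions are fully conjugated.
Cation: 4 × 2 + 0 = 8 π electrons → 4(2), antiaromatic.
Anion: 4 × 2 + 2 = 10 π electrons → 4(2)+2, aromatic.

The anion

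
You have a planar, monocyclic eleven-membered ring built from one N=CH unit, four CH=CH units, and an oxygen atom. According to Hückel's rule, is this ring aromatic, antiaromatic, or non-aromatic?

The p orbitals form a continuous loop: each doubly-bonded ring atom is sp² with one p-orbital electron; each sp² =N– keeps its lone pair in-plane and puts one electron into the π system; the oxygen donates one lone pair from its p orbital. The ring is fully conjugated.
π-electron count: 5 × 2 = 10 from the double-bond units + 2 from the O atom = 12.
12 is a 4n count (n = 3), so the planar conjugated ring is antiaromatic.

Antiaromatic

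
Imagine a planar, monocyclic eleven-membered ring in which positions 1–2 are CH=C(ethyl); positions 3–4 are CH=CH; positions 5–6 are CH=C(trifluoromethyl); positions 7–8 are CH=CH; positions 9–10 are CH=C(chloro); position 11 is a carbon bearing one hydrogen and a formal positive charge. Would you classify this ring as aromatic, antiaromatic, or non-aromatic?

Check conjugation: each doubly-bonded ring atom is sp² with one p-orbital electron; the carbocation has an empty p orbital — every position has a p orbital, so the cyclic π system is continuous.
Adding the contributions, 5 × 2 = 10 from the double-bond units + 0 from the CH(+) atom = 10.
With 10 π electrons (n = 2), the Hückel 4n+2 condition holds.

Aromatic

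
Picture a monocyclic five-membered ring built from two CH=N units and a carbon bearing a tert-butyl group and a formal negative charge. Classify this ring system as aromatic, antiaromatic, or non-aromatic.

Check conjugation: each doubly-bonded ring atom is sp² with one p-orbital electron; each sp² =N– keeps its lone pair in-plane and puts one electron into the π system; the carbanion's lone pair occupies the p orbital — every position has a p orbital, so the cyclic π system is continuous.
Adding the contributions, 2 × 2 = 4 from the double-bond units + 2 from the C(tert-butyl)(-) atom = 6.
With 6 π electrons (n = 1), the Hückel 4n+2 condition holds.

Aromatic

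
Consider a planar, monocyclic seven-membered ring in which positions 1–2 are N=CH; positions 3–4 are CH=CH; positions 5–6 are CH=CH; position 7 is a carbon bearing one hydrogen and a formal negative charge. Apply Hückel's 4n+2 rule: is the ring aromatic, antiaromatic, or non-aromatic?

Antiaromatic

All ring atoms are sp² and supply a p orbital to the ring (each doubly-bonded ring atom is sp² with one p-orbital electron; each sp² =N– keeps its lone pair in-plane and puts one electron into the π system; the carbanion's lone pair occupies the p orbital); the conjugation is uninterrupted.
Tallying contributions gives 3 × 2 = 6 from the double-bond units + 2 from the CH(-) atom = 8.
8 = 4(2); a planar, fully conjugated 4n system is antiaromatic.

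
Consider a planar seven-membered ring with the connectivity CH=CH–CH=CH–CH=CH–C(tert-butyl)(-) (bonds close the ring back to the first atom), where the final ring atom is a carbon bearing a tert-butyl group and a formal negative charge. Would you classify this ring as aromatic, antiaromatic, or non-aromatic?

All ring atoms are sp² and supply a p orbital to the ring (the double-bond atoms are sp², each contributing one p electron; the carbanion's lone pair occupies the p orbital); the conjugation is uninterrupted.
Tallying contributions gives 3 × 2 = 6 from the double-bond units + 2 from the C(tert-butyl)(-) atom = 8.
8 = 4(2); a planar, fully conjugated 4n system is antiaromatic.

Antiaromatic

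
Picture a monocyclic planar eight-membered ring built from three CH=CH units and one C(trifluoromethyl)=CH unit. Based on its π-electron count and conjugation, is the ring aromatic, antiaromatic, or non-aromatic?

Antiaromatic

The p orbitals form a continuous loop: every atom in a ring double bond is sp² and brings one electron to the p orbital. The ring is fully conjugated.
Counting π electrons: 4 × 2 = 8 from the 4 double-bond units.
8 is a 4n count (n = 2), so the planar conjugated ring is antiaromatic.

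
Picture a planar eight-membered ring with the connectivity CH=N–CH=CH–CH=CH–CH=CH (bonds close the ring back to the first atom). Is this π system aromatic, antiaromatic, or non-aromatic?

Check conjugation: every atom in a ring double bond is sp² and brings one electron to the p orbital; each sp² =N– keeps its lone pair in-plane and puts one electron into the π system — every position has a p orbital, so the cyclic π system is continuous.
Tallying contributions gives 4 × 2 = 8 from the 4 double-bond units.
8 = 4(2); a planar, fully conjugated 4n system is antiaromatic.

Antiaromatic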